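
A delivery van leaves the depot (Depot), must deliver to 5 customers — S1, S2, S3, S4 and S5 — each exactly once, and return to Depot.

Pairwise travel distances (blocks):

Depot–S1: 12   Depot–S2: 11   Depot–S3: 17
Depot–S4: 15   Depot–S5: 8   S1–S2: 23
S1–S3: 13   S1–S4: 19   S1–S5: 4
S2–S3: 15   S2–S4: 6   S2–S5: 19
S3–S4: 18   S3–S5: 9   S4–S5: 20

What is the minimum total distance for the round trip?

Minimum total distance: 60 blocks.

There are 60 distinct closed tours to check (reversals are equivalent).
Depot-S1-S2-S3-S4-S5-Depot: 12+23+15+18+20+8 = 96
Depot-S1-S2-S3-S5-S4-Depot: 12+23+15+9+20+15 = 94
Depot-S1-S2-S4-S3-S5-Depot: 12+23+6+18+9+8 = 76
Depot-S1-S2-S4-S5-S3-Depot: 12+23+6+20+9+17 = 87
Depot-S1-S2-S5-S3-S4-Depot: 12+23+19+9+18+15 = 96
Depot-S1-S2-S5-S4-S3-Depot: 12+23+19+20+18+17 = 109
Depot-S1-S3-S2-S4-S5-Depot: 12+13+15+6+20+8 = 74
Depot-S1-S3-S2-S5-S4-Depot: 12+13+15+19+20+15 = 94
Depot-S1-S3-S4-S2-S5-Depot: 12+13+18+6+19+8 = 76
Depot-S1-S3-S4-S5-S2-Depot: 12+13+18+20+19+11 = 93
Depot-S1-S3-S5-S2-S4-Depot: 12+13+9+19+6+15 = 74
Depot-S1-S3-S5-S4-S2-Depot: 12+13+9+20+6+11 = 71
Depot-S1-S4-S2-S3-S5-Depot: 12+19+6+15+9+8 = 69
Depot-S1-S4-S2-S5-S3-Depot: 12+19+6+19+9+17 = 82
… (46 more)
Depot-S1-S5-S3-S4-S2-Depot: 12+4+9+18+6+11 = 60  ← best
The minimum is 60.
One optimal route: Depot → S1 → S5 → S3 → S4 → S2 → Depot (or its reverse).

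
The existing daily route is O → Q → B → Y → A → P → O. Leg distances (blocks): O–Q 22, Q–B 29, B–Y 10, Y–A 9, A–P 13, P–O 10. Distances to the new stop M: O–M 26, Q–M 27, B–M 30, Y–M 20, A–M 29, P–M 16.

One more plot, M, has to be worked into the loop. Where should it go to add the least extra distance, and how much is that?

Insertion cost between consecutive stops i–j is d(i,M) + d(M,j) − d(i,j):
  between O and Q: 26 + 27 − 22 = 31
  between Q and B: 27 + 30 − 29 = 28
  between B and Y: 30 + 20 − 10 = 40
  between Y and A: 20 + 29 − 9 = 40
  between A and P: 29 + 16 − 13 = 32
  between P and O: 16 + 26 − 10 = 32
Cheapest insertion is between Q and B, adding 28.
New total = 93 + 28 = 121.

Adding 28 blocks by placing M on the Q–B leg.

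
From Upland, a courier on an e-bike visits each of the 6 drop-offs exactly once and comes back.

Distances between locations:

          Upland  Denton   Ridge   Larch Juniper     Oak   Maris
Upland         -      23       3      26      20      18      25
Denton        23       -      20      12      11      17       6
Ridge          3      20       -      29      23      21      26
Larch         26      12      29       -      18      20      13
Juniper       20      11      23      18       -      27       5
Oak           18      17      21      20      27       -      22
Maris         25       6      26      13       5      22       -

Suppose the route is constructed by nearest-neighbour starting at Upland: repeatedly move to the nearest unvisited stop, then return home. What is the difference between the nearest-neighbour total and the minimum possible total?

Upland: Ridge=3, Oak=18, Juniper=20, Denton=23, Maris=25, Larch=26 ⇒ Ridge
Ridge: Denton=20, Oak=21, Juniper=23, Maris=26, Larch=29 ⇒ Denton
Denton: Maris=6, Juniper=11, Larch=12, Oak=17 ⇒ Maris
Maris: Juniper=5, Larch=13, Oak=22 ⇒ Juniper
Juniper: Larch=18, Oak=27 ⇒ Larch
Larch: Oak=20 ⇒ Oak
NN route Upland → Ridge → Denton → Maris → Juniper → Larch → Oak → Upland costs 90.
Optimal: Upland → Ridge → Juniper → Maris → Denton → Larch → Oak → Upland costs 87 (by enumerating all 360 distinct tours).
Excess = 90 − 87 = 3.

Excess over optimum: 3.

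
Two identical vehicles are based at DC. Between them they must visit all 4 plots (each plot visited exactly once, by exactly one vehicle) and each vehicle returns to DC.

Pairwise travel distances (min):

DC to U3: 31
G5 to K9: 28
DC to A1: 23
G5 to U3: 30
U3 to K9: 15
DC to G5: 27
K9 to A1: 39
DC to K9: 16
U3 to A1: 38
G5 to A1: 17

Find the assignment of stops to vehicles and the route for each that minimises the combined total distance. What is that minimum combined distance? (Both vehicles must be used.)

Minimum combined distance: 129 min.

Try each way of splitting the stops between the two vehicles (each non-empty) and, for each split, find the best tour for each vehicle:
  {G5} + {U3, K9, A1}: 54 + 92 = 146
  {U3} + {G5, K9, A1}: 62 + 84 = 146
  {G5, U3} + {K9, A1}: 88 + 78 = 166
  {K9} + {G5, U3, A1}: 32 + 101 = 133
  {G5, K9} + {U3, A1}: 71 + 92 = 163
  {U3, K9} + {G5, A1}: 62 + 67 = 129
  … (7 splits in total)
Best: vehicle 1 DC → U3 → K9 → DC = 62; vehicle 2 DC → G5 → A1 → DC = 67; combined 129.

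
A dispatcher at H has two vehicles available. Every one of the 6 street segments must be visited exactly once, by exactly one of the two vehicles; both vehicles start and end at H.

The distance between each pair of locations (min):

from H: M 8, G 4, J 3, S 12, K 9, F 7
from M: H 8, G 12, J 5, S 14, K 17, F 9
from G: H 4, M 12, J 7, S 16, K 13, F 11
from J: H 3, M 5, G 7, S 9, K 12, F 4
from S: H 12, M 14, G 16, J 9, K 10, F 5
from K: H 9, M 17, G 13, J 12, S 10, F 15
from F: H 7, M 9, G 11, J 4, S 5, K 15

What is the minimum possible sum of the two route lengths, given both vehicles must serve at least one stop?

Try each way of splitting the stops between the two vehicles (each non-empty) and, for each split, find the best tour for each vehicle:
  {M} + {G, J, S, K, F}: 16 + 39 = 55
  {G} + {M, J, S, K, F}: 8 + 41 = 49
  {M, G} + {J, S, K, F}: 24 + 31 = 55
  {J} + {M, G, S, K, F}: 6 + 49 = 55
  {M, J} + {G, S, K, F}: 16 + 39 = 55
  {G, J} + {M, S, K, F}: 14 + 41 = 55
  … (31 splits in total)
Best: vehicle 1 H → G → H = 8; vehicle 2 H → M → J → F → S → K → H = 41; combined 49.

49 min — the smallest possible combined total.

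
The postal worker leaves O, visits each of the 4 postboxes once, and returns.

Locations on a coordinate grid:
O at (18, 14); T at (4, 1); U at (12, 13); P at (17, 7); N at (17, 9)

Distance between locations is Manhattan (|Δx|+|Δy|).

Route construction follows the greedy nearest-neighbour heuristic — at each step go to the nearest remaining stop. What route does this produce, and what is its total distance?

Total distance 66 via the nearest-neighbour route O → N → P → U → T → O.

From O: distances to unvisited — N=6, U=7, P=8, T=27. Nearest is N (6).
From N: distances to unvisited — P=2, U=9, T=21. Nearest is P (2).
From P: distances to unvisited — U=11, T=19. Nearest is U (11).
From U: distances to unvisited — T=20. Nearest is T (20).
Return T→O: 27.
Total = 6 + 2 + 11 + 20 + 27 = 66.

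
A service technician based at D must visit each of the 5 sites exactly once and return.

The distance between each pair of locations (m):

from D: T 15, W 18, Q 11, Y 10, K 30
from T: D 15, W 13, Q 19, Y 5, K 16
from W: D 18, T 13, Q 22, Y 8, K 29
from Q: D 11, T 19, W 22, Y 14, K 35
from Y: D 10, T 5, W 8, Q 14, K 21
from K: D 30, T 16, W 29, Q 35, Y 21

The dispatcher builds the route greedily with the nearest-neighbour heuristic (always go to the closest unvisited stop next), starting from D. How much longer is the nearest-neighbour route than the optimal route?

D: Y=10, Q=11, T=15, W=18, K=30 ⇒ Y
Y: T=5, W=8, Q=14, K=21 ⇒ T
T: W=13, K=16, Q=19 ⇒ W
W: Q=22, K=29 ⇒ Q
Q: K=35 ⇒ K
NN route D → Y → T → W → Q → K → D costs 115.
Optimal: D → Q → W → Y → T → K → D costs 92 (by enumerating all 60 distinct tours).
Excess = 115 − 92 = 23.

The nearest-neighbour route is 23 m longer than optimal.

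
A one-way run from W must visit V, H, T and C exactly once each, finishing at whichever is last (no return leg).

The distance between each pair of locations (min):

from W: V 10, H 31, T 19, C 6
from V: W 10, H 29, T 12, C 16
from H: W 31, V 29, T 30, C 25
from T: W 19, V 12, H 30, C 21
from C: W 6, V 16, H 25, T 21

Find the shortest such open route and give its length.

Shortest open route: 64 min.

There are 4! = 24 possible orderings.
W → V → H → T → C: 10+29+30+21 = 90
W → V → H → C → T: 10+29+25+21 = 85
W → V → T → H → C: 10+12+30+25 = 77
W → V → T → C → H: 10+12+21+25 = 68
W → V → C → H → T: 10+16+25+30 = 81
W → V → C → T → H: 10+16+21+30 = 77
W → H → V → T → C: 31+29+12+21 = 93
W → H → V → C → T: 31+29+16+21 = 97
W → H → T → V → C: 31+30+12+16 = 89
W → H → T → C → V: 31+30+21+16 = 98
W → H → C → V → T: 31+25+16+12 = 84
W → H → C → T → V: 31+25+21+12 = 89
W → T → V → H → C: 19+12+29+25 = 85
W → T → V → C → H: 19+12+16+25 = 72
… (10 more)
W → C → V → T → H: 6+16+12+30 = 64  ← best
The minimum is 64.
One shortest path: W → C → V → T → H.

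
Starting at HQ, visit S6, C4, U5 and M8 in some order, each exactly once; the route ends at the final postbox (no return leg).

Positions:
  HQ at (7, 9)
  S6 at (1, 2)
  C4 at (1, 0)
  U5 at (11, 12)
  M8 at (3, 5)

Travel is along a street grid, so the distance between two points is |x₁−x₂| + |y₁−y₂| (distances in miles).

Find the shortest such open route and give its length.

Shortest open route: 29 miles.

There are 4! = 24 possible orderings.
HQ → S6 → C4 → U5 → M8: 13+2+22+15 = 52
HQ → S6 → C4 → M8 → U5: 13+2+7+15 = 37
HQ → S6 → U5 → C4 → M8: 13+20+22+7 = 62
HQ → S6 → U5 → M8 → C4: 13+20+15+7 = 55
HQ → S6 → M8 → C4 → U5: 13+5+7+22 = 47
HQ → S6 → M8 → U5 → C4: 13+5+15+22 = 55
HQ → C4 → S6 → U5 → M8: 15+2+20+15 = 52
HQ → C4 → S6 → M8 → U5: 15+2+5+15 = 37
HQ → C4 → U5 → S6 → M8: 15+22+20+5 = 62
HQ → C4 → U5 → M8 → S6: 15+22+15+5 = 57
HQ → C4 → M8 → S6 → U5: 15+7+5+20 = 47
HQ → C4 → M8 → U5 → S6: 15+7+15+20 = 57
HQ → U5 → S6 → C4 → M8: 7+20+2+7 = 36
HQ → U5 → S6 → M8 → C4: 7+20+5+7 = 39
… (10 more)
HQ → U5 → M8 → S6 → C4: 7+15+5+2 = 29  ← best
The minimum is 29.
One shortest path: HQ → U5 → M8 → S6 → C4.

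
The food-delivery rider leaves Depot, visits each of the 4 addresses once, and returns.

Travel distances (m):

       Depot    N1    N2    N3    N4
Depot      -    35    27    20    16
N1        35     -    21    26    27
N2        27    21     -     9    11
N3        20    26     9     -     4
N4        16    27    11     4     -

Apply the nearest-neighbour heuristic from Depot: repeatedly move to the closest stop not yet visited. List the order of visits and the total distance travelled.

85 m along Depot → N4 → N3 → N2 → N1 → Depot.

From Depot: distances to unvisited — N4=16, N3=20, N2=27, N1=35. Nearest is N4 (16).
From N4: distances to unvisited — N3=4, N2=11, N1=27. Nearest is N3 (4).
From N3: distances to unvisited — N2=9, N1=26. Nearest is N2 (9).
From N2: distances to unvisited — N1=21. Nearest is N1 (21).
Return N1→Depot: 35.
Total = 16 + 4 + 9 + 21 + 35 = 85.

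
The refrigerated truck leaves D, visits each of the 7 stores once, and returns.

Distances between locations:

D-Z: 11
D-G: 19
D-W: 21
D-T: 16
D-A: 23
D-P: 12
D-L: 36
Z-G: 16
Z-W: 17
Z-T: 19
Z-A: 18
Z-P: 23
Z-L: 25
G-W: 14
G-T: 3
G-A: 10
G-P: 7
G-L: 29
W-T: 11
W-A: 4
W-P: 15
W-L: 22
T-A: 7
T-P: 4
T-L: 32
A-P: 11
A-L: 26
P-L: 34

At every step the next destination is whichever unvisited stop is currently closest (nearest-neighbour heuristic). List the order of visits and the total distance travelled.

Total distance 107 via the nearest-neighbour route D → Z → G → T → P → A → W → L → D.

D → [Z:11 / P:12 / T:16 / G:19 / W:21 / A:23 / L:36] → Z (11)
Z → [G:16 / W:17 / A:18 / T:19 / P:23 / L:25] → G (16)
G → [T:3 / P:7 / A:10 / W:14 / L:29] → T (3)
T → [P:4 / A:7 / W:11 / L:32] → P (4)
P → [A:11 / W:15 / L:34] → A (11)
A → [W:4 / L:26] → W (4)
W → [L:22] → L (22)
Return L→D: 36.
Total = 11 + 16 + 3 + 4 + 11 + 4 + 22 + 36 = 107.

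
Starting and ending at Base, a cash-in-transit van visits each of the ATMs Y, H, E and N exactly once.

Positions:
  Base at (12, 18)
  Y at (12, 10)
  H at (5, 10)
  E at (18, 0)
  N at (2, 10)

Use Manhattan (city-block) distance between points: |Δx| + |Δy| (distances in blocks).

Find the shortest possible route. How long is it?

68 blocks — the shortest possible round trip.

Base→Y→H→E→N→Base: 8+7+23+26+18 = 82
Base→Y→H→N→E→Base: 8+7+3+26+24 = 68
Base→Y→E→H→N→Base: 8+16+23+3+18 = 68
Base→Y→E→N→H→Base: 8+16+26+3+15 = 68
Base→Y→N→H→E→Base: 8+10+3+23+24 = 68
Base→Y→N→E→H→Base: 8+10+26+23+15 = 82
Base→H→Y→E→N→Base: 15+7+16+26+18 = 82
Base→H→Y→N→E→Base: 15+7+10+26+24 = 82
Base→H→E→Y→N→Base: 15+23+16+10+18 = 82
Base→H→N→Y→E→Base: 15+3+10+16+24 = 68
Base→E→Y→H→N→Base: 24+16+7+3+18 = 68
Base→E→H→Y→N→Base: 24+23+7+10+18 = 82
The minimum is 68.
One optimal route: Base → Y → H → N → E → Base (or its reverse).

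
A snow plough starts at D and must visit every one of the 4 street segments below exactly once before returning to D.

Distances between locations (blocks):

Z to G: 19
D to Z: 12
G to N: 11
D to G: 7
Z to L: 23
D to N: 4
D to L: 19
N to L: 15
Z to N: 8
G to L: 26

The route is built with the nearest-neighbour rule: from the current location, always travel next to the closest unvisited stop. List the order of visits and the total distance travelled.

Total distance 76 blocks via the nearest-neighbour route D → N → Z → G → L → D.

D → [N:4 / G:7 / Z:12 / L:19] → N (4)
N → [Z:8 / G:11 / L:15] → Z (8)
Z → [G:19 / L:23] → G (19)
G → [L:26] → L (26)
Return L→D: 19.
Total = 4 + 8 + 19 + 26 + 19 = 76.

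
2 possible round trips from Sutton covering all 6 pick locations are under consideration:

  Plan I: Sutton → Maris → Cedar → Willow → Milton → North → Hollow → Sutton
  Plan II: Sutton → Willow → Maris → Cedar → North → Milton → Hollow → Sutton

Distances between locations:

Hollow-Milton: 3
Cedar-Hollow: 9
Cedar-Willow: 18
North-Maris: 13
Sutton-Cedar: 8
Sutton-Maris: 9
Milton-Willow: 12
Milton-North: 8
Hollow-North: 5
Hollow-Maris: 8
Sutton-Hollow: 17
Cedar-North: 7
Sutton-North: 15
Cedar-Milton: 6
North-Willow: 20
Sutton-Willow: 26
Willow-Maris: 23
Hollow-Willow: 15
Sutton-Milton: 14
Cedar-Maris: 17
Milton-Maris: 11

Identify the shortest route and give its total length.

Plan I: 9 + 17 + 18 + 12 + 8 + 5 + 17 = 86
Plan II: 26 + 23 + 17 + 7 + 8 + 3 + 17 = 101

86 — Plan I is the shortest.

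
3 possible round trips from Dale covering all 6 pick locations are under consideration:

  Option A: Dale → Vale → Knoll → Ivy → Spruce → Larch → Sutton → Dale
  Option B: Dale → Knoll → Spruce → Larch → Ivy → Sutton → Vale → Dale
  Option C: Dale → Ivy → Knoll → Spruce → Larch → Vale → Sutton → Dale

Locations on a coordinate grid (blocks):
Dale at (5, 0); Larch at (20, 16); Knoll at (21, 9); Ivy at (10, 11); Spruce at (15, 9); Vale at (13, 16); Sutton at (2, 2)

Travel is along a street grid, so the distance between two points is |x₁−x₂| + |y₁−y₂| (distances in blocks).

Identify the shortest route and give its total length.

84 blocks — Option C is the shortest.

Option A: 24 + 15 + 13 + 7 + 12 + 32 + 5 = 108
Option B: 25 + 6 + 12 + 15 + 17 + 25 + 24 = 124
Option C: 16 + 13 + 6 + 12 + 7 + 25 + 5 = 84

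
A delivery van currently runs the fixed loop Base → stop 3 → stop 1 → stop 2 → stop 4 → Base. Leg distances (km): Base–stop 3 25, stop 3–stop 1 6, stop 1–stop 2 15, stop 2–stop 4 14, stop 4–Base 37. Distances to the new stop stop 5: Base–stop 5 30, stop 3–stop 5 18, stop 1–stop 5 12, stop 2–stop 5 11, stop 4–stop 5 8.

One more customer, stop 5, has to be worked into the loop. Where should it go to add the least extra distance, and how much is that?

Insertion cost between consecutive stops i–j is d(i,stop 5) + d(stop 5,j) − d(i,j):
  between Base and stop 3: 30 + 18 − 25 = 23
  between stop 3 and stop 1: 18 + 12 − 6 = 24
  between stop 1 and stop 2: 12 + 11 − 15 = 8
  between stop 2 and stop 4: 11 + 8 − 14 = 5
  between stop 4 and Base: 8 + 30 − 37 = 1
Cheapest insertion is between stop 4 and Base, adding 1.
New total = 97 + 1 = 98.

Adding 1 km by placing stop 5 on the stop 4–Base leg.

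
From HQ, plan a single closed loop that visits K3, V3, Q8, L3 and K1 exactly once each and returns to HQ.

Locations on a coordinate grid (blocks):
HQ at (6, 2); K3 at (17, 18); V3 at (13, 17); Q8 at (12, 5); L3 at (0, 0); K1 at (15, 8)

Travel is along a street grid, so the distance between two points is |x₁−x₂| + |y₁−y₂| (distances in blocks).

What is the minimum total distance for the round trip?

HQ-K3-V3-Q8-L3-K1-HQ: 27+5+13+17+23+15 = 100
HQ-K3-V3-Q8-K1-L3-HQ: 27+5+13+6+23+8 = 82
HQ-K3-V3-L3-Q8-K1-HQ: 27+5+30+17+6+15 = 100
HQ-K3-V3-L3-K1-Q8-HQ: 27+5+30+23+6+9 = 100
HQ-K3-V3-K1-Q8-L3-HQ: 27+5+11+6+17+8 = 74
HQ-K3-V3-K1-L3-Q8-HQ: 27+5+11+23+17+9 = 92
HQ-K3-Q8-V3-L3-K1-HQ: 27+18+13+30+23+15 = 126
HQ-K3-Q8-V3-K1-L3-HQ: 27+18+13+11+23+8 = 100
HQ-K3-Q8-L3-V3-K1-HQ: 27+18+17+30+11+15 = 118
HQ-K3-Q8-L3-K1-V3-HQ: 27+18+17+23+11+22 = 118
HQ-K3-Q8-K1-V3-L3-HQ: 27+18+6+11+30+8 = 100
HQ-K3-Q8-K1-L3-V3-HQ: 27+18+6+23+30+22 = 126
HQ-K3-L3-V3-Q8-K1-HQ: 27+35+30+13+6+15 = 126
HQ-K3-L3-V3-K1-Q8-HQ: 27+35+30+11+6+9 = 118
… (46 more)
HQ-V3-K3-K1-Q8-L3-HQ: 22+5+12+6+17+8 = 70  ← best
The minimum is 70.
One optimal route: HQ → V3 → K3 → K1 → Q8 → L3 → HQ (or its reverse).

Minimum total distance: 70 blocks.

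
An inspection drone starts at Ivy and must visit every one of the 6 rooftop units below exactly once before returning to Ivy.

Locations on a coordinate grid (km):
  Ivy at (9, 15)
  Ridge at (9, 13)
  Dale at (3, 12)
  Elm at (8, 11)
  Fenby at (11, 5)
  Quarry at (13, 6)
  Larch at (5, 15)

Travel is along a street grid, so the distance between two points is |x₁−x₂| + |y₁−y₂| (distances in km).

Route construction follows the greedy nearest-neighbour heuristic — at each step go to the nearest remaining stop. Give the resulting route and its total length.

Nearest-neighbour total = 48 km; route Ivy → Ridge → Elm → Dale → Larch → Fenby → Quarry → Ivy.

At Ivy the remaining stops are Ridge 2, Larch 4, Elm 5, Dale 9, Fenby 12, Quarry 13; go to Ridge.
At Ridge the remaining stops are Elm 3, Larch 6, Dale 7, Fenby 10, Quarry 11; go to Elm.
At Elm the remaining stops are Dale 6, Larch 7, Fenby 9, Quarry 10; go to Dale.
At Dale the remaining stops are Larch 5, Fenby 15, Quarry 16; go to Larch.
At Larch the remaining stops are Fenby 16, Quarry 17; go to Fenby.
At Fenby the remaining stops are Quarry 3; go to Quarry.
Return Quarry→Ivy: 13.
Total = 2 + 3 + 6 + 5 + 16 + 3 + 13 = 48.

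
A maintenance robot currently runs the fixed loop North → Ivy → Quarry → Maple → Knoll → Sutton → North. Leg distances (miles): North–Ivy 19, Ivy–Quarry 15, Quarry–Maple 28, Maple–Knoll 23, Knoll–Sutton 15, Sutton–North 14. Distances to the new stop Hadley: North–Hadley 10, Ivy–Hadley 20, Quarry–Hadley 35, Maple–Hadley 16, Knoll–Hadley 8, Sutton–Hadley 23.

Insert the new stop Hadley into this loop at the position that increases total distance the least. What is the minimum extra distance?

Adding 1 miles by placing Hadley on the Maple–Knoll leg.

Insertion cost between consecutive stops i–j is d(i,Hadley) + d(Hadley,j) − d(i,j):
  between North and Ivy: 10 + 20 − 19 = 11
  between Ivy and Quarry: 20 + 35 − 15 = 40
  between Quarry and Maple: 35 + 16 − 28 = 23
  between Maple and Knoll: 16 + 8 − 23 = 1
  between Knoll and Sutton: 8 + 23 − 15 = 16
  between Sutton and North: 23 + 10 − 14 = 19
Cheapest insertion is between Maple and Knoll, adding 1.
New total = 114 + 1 = 115.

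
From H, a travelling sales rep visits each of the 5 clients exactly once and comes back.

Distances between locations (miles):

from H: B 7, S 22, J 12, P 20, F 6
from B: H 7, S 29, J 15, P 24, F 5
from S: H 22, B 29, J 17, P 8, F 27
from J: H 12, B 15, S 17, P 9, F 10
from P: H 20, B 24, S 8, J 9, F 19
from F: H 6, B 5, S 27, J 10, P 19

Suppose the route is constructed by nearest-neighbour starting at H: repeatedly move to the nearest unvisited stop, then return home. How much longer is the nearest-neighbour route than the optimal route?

From H: F=6, B=7, J=12, P=20, S=22 → choose F (6).
From F: B=5, J=10, P=19, S=27 → choose B (5).
From B: J=15, P=24, S=29 → choose J (15).
From J: P=9, S=17 → choose P (9).
From P: S=8 → choose S (8).
NN route H → F → B → J → P → S → H costs 65.
Optimal: H → B → F → J → P → S → H costs 61 (by enumerating all 60 distinct tours).
Excess = 65 − 61 = 4.

The nearest-neighbour route is 4 miles longer than optimal.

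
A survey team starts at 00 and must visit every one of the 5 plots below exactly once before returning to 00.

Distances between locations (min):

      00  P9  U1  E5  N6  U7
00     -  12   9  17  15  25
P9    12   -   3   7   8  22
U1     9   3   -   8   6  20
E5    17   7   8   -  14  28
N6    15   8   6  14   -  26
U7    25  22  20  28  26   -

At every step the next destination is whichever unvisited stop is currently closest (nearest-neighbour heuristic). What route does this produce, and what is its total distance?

84 min along 00 → U1 → P9 → E5 → N6 → U7 → 00.

At 00 the remaining stops are U1 9, P9 12, N6 15, E5 17, U7 25; go to U1.
At U1 the remaining stops are P9 3, N6 6, E5 8, U7 20; go to P9.
At P9 the remaining stops are E5 7, N6 8, U7 22; go to E5.
At E5 the remaining stops are N6 14, U7 28; go to N6.
At N6 the remaining stops are U7 26; go to U7.
Return U7→00: 25.
Total = 9 + 3 + 7 + 14 + 26 + 25 = 84.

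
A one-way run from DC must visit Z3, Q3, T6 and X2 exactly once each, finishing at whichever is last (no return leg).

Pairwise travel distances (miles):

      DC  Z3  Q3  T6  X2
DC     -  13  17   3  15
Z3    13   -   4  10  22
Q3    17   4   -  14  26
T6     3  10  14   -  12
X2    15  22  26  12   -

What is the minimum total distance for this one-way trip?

Minimum one-way distance = 41 miles.

There are 4! = 24 possible orderings.
DC → Z3 → Q3 → T6 → X2: 13+4+14+12 = 43
DC → Z3 → Q3 → X2 → T6: 13+4+26+12 = 55
DC → Z3 → T6 → Q3 → X2: 13+10+14+26 = 63
DC → Z3 → T6 → X2 → Q3: 13+10+12+26 = 61
DC → Z3 → X2 → Q3 → T6: 13+22+26+14 = 75
DC → Z3 → X2 → T6 → Q3: 13+22+12+14 = 61
DC → Q3 → Z3 → T6 → X2: 17+4+10+12 = 43
DC → Q3 → Z3 → X2 → T6: 17+4+22+12 = 55
DC → Q3 → T6 → Z3 → X2: 17+14+10+22 = 63
DC → Q3 → T6 → X2 → Z3: 17+14+12+22 = 65
DC → Q3 → X2 → Z3 → T6: 17+26+22+10 = 75
DC → Q3 → X2 → T6 → Z3: 17+26+12+10 = 65
DC → T6 → Z3 → Q3 → X2: 3+10+4+26 = 43
DC → T6 → Z3 → X2 → Q3: 3+10+22+26 = 61
… (10 more)
DC → T6 → X2 → Z3 → Q3: 3+12+22+4 = 41  ← best
The minimum is 41.
One shortest path: DC → T6 → X2 → Z3 → Q3.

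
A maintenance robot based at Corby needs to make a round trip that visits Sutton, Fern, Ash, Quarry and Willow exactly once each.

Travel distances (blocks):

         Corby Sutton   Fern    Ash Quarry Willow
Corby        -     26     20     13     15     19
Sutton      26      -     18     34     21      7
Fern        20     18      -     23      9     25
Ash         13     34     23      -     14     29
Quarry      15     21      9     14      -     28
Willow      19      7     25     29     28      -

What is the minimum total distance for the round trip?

80 blocks — the shortest possible round trip.

Corby-Sutton-Fern-Ash-Quarry-Willow-Corby: 26+18+23+14+28+19 = 128
Corby-Sutton-Fern-Ash-Willow-Quarry-Corby: 26+18+23+29+28+15 = 139
Corby-Sutton-Fern-Quarry-Ash-Willow-Corby: 26+18+9+14+29+19 = 115
Corby-Sutton-Fern-Quarry-Willow-Ash-Corby: 26+18+9+28+29+13 = 123
Corby-Sutton-Fern-Willow-Ash-Quarry-Corby: 26+18+25+29+14+15 = 127
Corby-Sutton-Fern-Willow-Quarry-Ash-Corby: 26+18+25+28+14+13 = 124
Corby-Sutton-Ash-Fern-Quarry-Willow-Corby: 26+34+23+9+28+19 = 139
Corby-Sutton-Ash-Fern-Willow-Quarry-Corby: 26+34+23+25+28+15 = 151
Corby-Sutton-Ash-Quarry-Fern-Willow-Corby: 26+34+14+9+25+19 = 127
Corby-Sutton-Ash-Quarry-Willow-Fern-Corby: 26+34+14+28+25+20 = 147
Corby-Sutton-Ash-Willow-Fern-Quarry-Corby: 26+34+29+25+9+15 = 138
Corby-Sutton-Ash-Willow-Quarry-Fern-Corby: 26+34+29+28+9+20 = 146
Corby-Sutton-Quarry-Fern-Ash-Willow-Corby: 26+21+9+23+29+19 = 127
Corby-Sutton-Quarry-Fern-Willow-Ash-Corby: 26+21+9+25+29+13 = 123
… (46 more)
Corby-Ash-Quarry-Fern-Sutton-Willow-Corby: 13+14+9+18+7+19 = 80  ← best
The minimum is 80.
One optimal route: Corby → Ash → Quarry → Fern → Sutton → Willow → Corby (or its reverse).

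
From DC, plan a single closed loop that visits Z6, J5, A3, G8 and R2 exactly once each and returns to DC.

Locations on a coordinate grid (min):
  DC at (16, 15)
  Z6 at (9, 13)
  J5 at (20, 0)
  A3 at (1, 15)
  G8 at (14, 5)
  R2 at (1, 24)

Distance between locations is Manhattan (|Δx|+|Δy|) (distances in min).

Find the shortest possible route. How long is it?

86 min — the shortest possible round trip.

DC - Z6 - J5 - A3 - G8 - R2 - DC: 9+24+34+23+32+24 = 146
DC - Z6 - J5 - A3 - R2 - G8 - DC: 9+24+34+9+32+12 = 120
DC - Z6 - J5 - G8 - A3 - R2 - DC: 9+24+11+23+9+24 = 100
DC - Z6 - J5 - G8 - R2 - A3 - DC: 9+24+11+32+9+15 = 100
DC - Z6 - J5 - R2 - A3 - G8 - DC: 9+24+43+9+23+12 = 120
DC - Z6 - J5 - R2 - G8 - A3 - DC: 9+24+43+32+23+15 = 146
DC - Z6 - A3 - J5 - G8 - R2 - DC: 9+10+34+11+32+24 = 120
DC - Z6 - A3 - J5 - R2 - G8 - DC: 9+10+34+43+32+12 = 140
DC - Z6 - A3 - G8 - J5 - R2 - DC: 9+10+23+11+43+24 = 120
DC - Z6 - A3 - G8 - R2 - J5 - DC: 9+10+23+32+43+19 = 136
DC - Z6 - A3 - R2 - J5 - G8 - DC: 9+10+9+43+11+12 = 94
DC - Z6 - A3 - R2 - G8 - J5 - DC: 9+10+9+32+11+19 = 90
DC - Z6 - G8 - J5 - A3 - R2 - DC: 9+13+11+34+9+24 = 100
DC - Z6 - G8 - J5 - R2 - A3 - DC: 9+13+11+43+9+15 = 100
… (46 more)
DC - J5 - G8 - Z6 - A3 - R2 - DC: 19+11+13+10+9+24 = 86  ← best
The minimum is 86.
One optimal route: DC → J5 → G8 → Z6 → A3 → R2 → DC (or its reverse).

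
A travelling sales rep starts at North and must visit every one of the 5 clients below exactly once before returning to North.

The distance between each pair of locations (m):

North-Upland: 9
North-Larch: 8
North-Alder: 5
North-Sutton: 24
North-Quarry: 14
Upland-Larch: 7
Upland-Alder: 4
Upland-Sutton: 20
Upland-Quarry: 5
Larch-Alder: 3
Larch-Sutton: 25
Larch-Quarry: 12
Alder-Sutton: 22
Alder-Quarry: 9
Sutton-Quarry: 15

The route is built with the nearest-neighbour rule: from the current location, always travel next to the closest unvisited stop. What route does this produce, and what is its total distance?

Total distance 59 m via the nearest-neighbour route North → Alder → Larch → Upland → Quarry → Sutton → North.

From North: distances to unvisited — Alder=5, Larch=8, Upland=9, Quarry=14, Sutton=24. Nearest is Alder (5).
From Alder: distances to unvisited — Larch=3, Upland=4, Quarry=9, Sutton=22. Nearest is Larch (3).
From Larch: distances to unvisited — Upland=7, Quarry=12, Sutton=25. Nearest is Upland (7).
From Upland: distances to unvisited — Quarry=5, Sutton=20. Nearest is Quarry (5).
From Quarry: distances to unvisited — Sutton=15. Nearest is Sutton (15).
Return Sutton→North: 24.
Total = 5 + 3 + 7 + 5 + 15 + 24 = 59.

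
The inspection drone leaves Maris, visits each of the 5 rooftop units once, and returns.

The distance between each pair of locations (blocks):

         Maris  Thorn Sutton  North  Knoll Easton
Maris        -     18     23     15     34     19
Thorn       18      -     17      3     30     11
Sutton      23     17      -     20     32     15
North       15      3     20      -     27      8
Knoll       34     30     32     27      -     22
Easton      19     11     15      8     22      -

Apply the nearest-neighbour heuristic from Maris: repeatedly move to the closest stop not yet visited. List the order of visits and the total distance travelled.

From Maris: distances to unvisited — North=15, Thorn=18, Easton=19, Sutton=23, Knoll=34. Nearest is North (15).
From North: distances to unvisited — Thorn=3, Easton=8, Sutton=20, Knoll=27. Nearest is Thorn (3).
From Thorn: distances to unvisited — Easton=11, Sutton=17, Knoll=30. Nearest is Easton (11).
From Easton: distances to unvisited — Sutton=15, Knoll=22. Nearest is Sutton (15).
From Sutton: distances to unvisited — Knoll=32. Nearest is Knoll (32).
Return Knoll→Maris: 34.
Total = 15 + 3 + 11 + 15 + 32 + 34 = 110.

110 blocks along Maris → North → Thorn → Easton → Sutton → Knoll → Maris.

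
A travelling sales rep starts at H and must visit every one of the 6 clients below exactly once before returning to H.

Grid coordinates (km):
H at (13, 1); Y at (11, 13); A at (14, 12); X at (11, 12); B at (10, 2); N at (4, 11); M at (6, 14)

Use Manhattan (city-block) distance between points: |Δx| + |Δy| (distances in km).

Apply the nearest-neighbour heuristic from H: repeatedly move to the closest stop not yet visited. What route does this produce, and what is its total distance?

54 km along H → B → X → Y → A → M → N → H.

From H: distances to unvisited — B=4, A=12, X=13, Y=14, N=19, M=20. Nearest is B (4).
From B: distances to unvisited — X=11, Y=12, A=14, N=15, M=16. Nearest is X (11).
From X: distances to unvisited — Y=1, A=3, M=7, N=8. Nearest is Y (1).
From Y: distances to unvisited — A=4, M=6, N=9. Nearest is A (4).
From A: distances to unvisited — M=10, N=11. Nearest is M (10).
From M: distances to unvisited — N=5. Nearest is N (5).
Return N→H: 19.
Total = 4 + 11 + 1 + 4 + 10 + 5 + 19 = 54.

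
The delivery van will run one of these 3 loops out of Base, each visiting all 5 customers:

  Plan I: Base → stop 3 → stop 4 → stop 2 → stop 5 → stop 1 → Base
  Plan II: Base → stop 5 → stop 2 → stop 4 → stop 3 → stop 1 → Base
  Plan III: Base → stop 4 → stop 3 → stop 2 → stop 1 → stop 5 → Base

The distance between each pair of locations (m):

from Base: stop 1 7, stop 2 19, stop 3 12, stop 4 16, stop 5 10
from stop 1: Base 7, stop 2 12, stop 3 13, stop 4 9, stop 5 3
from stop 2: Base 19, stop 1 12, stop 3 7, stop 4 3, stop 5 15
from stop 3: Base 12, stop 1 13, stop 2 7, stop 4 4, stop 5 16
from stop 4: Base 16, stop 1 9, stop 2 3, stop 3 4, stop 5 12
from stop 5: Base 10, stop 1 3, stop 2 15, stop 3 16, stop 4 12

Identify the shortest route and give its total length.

44 m — Plan I is the shortest.

Plan I: 12 + 4 + 3 + 15 + 3 + 7 = 44
Plan II: 10 + 15 + 3 + 4 + 13 + 7 = 52
Plan III: 16 + 4 + 7 + 12 + 3 + 10 = 52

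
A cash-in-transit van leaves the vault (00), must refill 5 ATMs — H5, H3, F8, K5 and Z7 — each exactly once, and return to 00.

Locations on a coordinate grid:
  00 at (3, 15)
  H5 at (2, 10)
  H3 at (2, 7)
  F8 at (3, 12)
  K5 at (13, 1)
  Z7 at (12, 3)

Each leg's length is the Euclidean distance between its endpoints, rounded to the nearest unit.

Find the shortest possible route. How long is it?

00 - H5 - H3 - F8 - K5 - Z7 - 00: 5+3+5+15+2+15 = 45
00 - H5 - H3 - F8 - Z7 - K5 - 00: 5+3+5+13+2+17 = 45
00 - H5 - H3 - K5 - F8 - Z7 - 00: 5+3+13+15+13+15 = 64
00 - H5 - H3 - K5 - Z7 - F8 - 00: 5+3+13+2+13+3 = 39
00 - H5 - H3 - Z7 - F8 - K5 - 00: 5+3+11+13+15+17 = 64
00 - H5 - H3 - Z7 - K5 - F8 - 00: 5+3+11+2+15+3 = 39
00 - H5 - F8 - H3 - K5 - Z7 - 00: 5+2+5+13+2+15 = 42
00 - H5 - F8 - H3 - Z7 - K5 - 00: 5+2+5+11+2+17 = 42
00 - H5 - F8 - K5 - H3 - Z7 - 00: 5+2+15+13+11+15 = 61
00 - H5 - F8 - K5 - Z7 - H3 - 00: 5+2+15+2+11+8 = 43
00 - H5 - F8 - Z7 - H3 - K5 - 00: 5+2+13+11+13+17 = 61
00 - H5 - F8 - Z7 - K5 - H3 - 00: 5+2+13+2+13+8 = 43
00 - H5 - K5 - H3 - F8 - Z7 - 00: 5+14+13+5+13+15 = 65
00 - H5 - K5 - H3 - Z7 - F8 - 00: 5+14+13+11+13+3 = 59
… (46 more)
00 - F8 - H5 - H3 - K5 - Z7 - 00: 3+2+3+13+2+15 = 38  ← best
The minimum is 38.
One optimal route: 00 → F8 → H5 → H3 → K5 → Z7 → 00 (or its reverse).

Shortest round trip = 38.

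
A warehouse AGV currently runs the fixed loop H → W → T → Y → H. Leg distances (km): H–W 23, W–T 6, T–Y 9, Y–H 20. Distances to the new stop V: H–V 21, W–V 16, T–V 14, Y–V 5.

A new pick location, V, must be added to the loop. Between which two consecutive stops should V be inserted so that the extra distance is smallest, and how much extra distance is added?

Insertion cost between consecutive stops i–j is d(i,V) + d(V,j) − d(i,j):
  between H and W: 21 + 16 − 23 = 14
  between W and T: 16 + 14 − 6 = 24
  between T and Y: 14 + 5 − 9 = 10
  between Y and H: 5 + 21 − 20 = 6
Cheapest insertion is between Y and H, adding 6.
New total = 58 + 6 = 64.

+6 km — insert V between Y and H.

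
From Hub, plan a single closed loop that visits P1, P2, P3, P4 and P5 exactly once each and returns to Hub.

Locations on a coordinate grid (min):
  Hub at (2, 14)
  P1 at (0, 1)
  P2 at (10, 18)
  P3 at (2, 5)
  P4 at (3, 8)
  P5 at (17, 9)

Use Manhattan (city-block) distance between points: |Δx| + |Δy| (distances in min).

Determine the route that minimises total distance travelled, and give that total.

With 5 stops there are 5!/2 = 60 distinct round trips (a route and its reverse cost the same).
Hub → P1 → P2 → P3 → P4 → P5 → Hub: 15+27+21+4+15+20 = 102
Hub → P1 → P2 → P3 → P5 → P4 → Hub: 15+27+21+19+15+7 = 104
Hub → P1 → P2 → P4 → P3 → P5 → Hub: 15+27+17+4+19+20 = 102
Hub → P1 → P2 → P4 → P5 → P3 → Hub: 15+27+17+15+19+9 = 102
Hub → P1 → P2 → P5 → P3 → P4 → Hub: 15+27+16+19+4+7 = 88
Hub → P1 → P2 → P5 → P4 → P3 → Hub: 15+27+16+15+4+9 = 86
Hub → P1 → P3 → P2 → P4 → P5 → Hub: 15+6+21+17+15+20 = 94
Hub → P1 → P3 → P2 → P5 → P4 → Hub: 15+6+21+16+15+7 = 80
Hub → P1 → P3 → P4 → P2 → P5 → Hub: 15+6+4+17+16+20 = 78
Hub → P1 → P3 → P4 → P5 → P2 → Hub: 15+6+4+15+16+12 = 68
Hub → P1 → P3 → P5 → P2 → P4 → Hub: 15+6+19+16+17+7 = 80
Hub → P1 → P3 → P5 → P4 → P2 → Hub: 15+6+19+15+17+12 = 84
Hub → P1 → P4 → P2 → P3 → P5 → Hub: 15+10+17+21+19+20 = 102
Hub → P1 → P4 → P2 → P5 → P3 → Hub: 15+10+17+16+19+9 = 86
… (46 more)
The minimum is 68.
One optimal route: Hub → P1 → P3 → P4 → P5 → P2 → Hub (or its reverse).

Shortest round trip = 68 min.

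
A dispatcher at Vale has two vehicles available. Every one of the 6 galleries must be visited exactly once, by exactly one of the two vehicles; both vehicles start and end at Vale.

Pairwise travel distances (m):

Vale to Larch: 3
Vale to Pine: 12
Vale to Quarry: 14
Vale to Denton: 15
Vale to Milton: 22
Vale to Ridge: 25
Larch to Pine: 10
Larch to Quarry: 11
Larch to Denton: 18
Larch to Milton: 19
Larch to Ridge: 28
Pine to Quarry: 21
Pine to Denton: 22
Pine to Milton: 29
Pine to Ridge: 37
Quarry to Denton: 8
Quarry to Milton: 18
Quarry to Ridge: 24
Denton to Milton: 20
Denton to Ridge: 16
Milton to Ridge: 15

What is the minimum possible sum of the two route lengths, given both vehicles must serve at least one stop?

99 m — the smallest possible combined total.

There are 2^5 − 1 = 31 ways to divide the 6 stops into two non-empty groups. For each, the best each vehicle can do is its own shortest tour through its group:
  {Larch} + {Pine, Quarry, Denton, Milton, Ridge}: 6 + 94 = 100
  {Pine} + {Larch, Quarry, Denton, Milton, Ridge}: 24 + 75 = 99
  {Larch, Pine} + {Quarry, Denton, Milton, Ridge}: 25 + 75 = 100
  {Quarry} + {Larch, Pine, Denton, Milton, Ridge}: 28 + 87 = 115
  {Larch, Quarry} + {Pine, Denton, Milton, Ridge}: 28 + 87 = 115
  {Pine, Quarry} + {Larch, Denton, Milton, Ridge}: 47 + 68 = 115
  … (31 splits in total)
Best: vehicle 1 Vale → Pine → Vale = 24; vehicle 2 Vale → Larch → Quarry → Denton → Ridge → Milton → Vale = 75; combined 99.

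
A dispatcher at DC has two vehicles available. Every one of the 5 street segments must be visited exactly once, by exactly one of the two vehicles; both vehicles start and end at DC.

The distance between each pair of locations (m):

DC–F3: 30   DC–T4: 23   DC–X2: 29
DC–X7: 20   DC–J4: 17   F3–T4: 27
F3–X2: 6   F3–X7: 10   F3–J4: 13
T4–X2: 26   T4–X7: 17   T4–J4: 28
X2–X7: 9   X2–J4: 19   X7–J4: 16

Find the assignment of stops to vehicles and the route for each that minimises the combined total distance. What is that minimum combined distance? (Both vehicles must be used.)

There are 2^4 − 1 = 15 ways to divide the 5 stops into two non-empty groups. For each, the best each vehicle can do is its own shortest tour through its group:
  {F3} + {T4, X2, X7, J4}: 60 + 85 = 145
  {T4} + {F3, X2, X7, J4}: 46 + 65 = 111
  {F3, T4} + {X2, X7, J4}: 80 + 65 = 145
  {X2} + {F3, T4, X7, J4}: 58 + 80 = 138
  {F3, X2} + {T4, X7, J4}: 65 + 73 = 138
  {T4, X2} + {F3, X7, J4}: 78 + 60 = 138
  … (15 splits in total)
Best: vehicle 1 DC → T4 → DC = 46; vehicle 2 DC → X7 → X2 → F3 → J4 → DC = 65; combined 111.

Minimum combined distance: 111 m.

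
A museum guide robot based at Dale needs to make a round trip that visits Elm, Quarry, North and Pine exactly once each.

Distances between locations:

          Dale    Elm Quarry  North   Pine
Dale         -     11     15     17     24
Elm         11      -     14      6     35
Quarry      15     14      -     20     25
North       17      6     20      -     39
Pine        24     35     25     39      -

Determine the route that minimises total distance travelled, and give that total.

With 4 stops there are 4!/2 = 12 distinct round trips (a route and its reverse cost the same).
Dale → Elm → Quarry → North → Pine → Dale: 11+14+20+39+24 = 108
Dale → Elm → Quarry → Pine → North → Dale: 11+14+25+39+17 = 106
Dale → Elm → North → Quarry → Pine → Dale: 11+6+20+25+24 = 86
Dale → Elm → North → Pine → Quarry → Dale: 11+6+39+25+15 = 96
Dale → Elm → Pine → Quarry → North → Dale: 11+35+25+20+17 = 108
Dale → Elm → Pine → North → Quarry → Dale: 11+35+39+20+15 = 120
Dale → Quarry → Elm → North → Pine → Dale: 15+14+6+39+24 = 98
Dale → Quarry → Elm → Pine → North → Dale: 15+14+35+39+17 = 120
Dale → Quarry → North → Elm → Pine → Dale: 15+20+6+35+24 = 100
Dale → Quarry → Pine → Elm → North → Dale: 15+25+35+6+17 = 98
Dale → North → Elm → Quarry → Pine → Dale: 17+6+14+25+24 = 86
Dale → North → Quarry → Elm → Pine → Dale: 17+20+14+35+24 = 110
The minimum is 86.
One optimal route: Dale → Elm → North → Quarry → Pine → Dale (or its reverse).

Shortest round trip = 86.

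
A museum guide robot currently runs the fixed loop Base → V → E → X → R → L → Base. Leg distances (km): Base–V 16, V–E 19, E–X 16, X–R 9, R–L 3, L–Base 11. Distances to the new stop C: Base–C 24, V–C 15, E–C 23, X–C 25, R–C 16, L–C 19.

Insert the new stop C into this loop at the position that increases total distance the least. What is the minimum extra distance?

Adding 19 km by placing C on the V–E leg.

Insertion cost between consecutive stops i–j is d(i,C) + d(C,j) − d(i,j):
  between Base and V: 24 + 15 − 16 = 23
  between V and E: 15 + 23 − 19 = 19
  between E and X: 23 + 25 − 16 = 32
  between X and R: 25 + 16 − 9 = 32
  between R and L: 16 + 19 − 3 = 32
  between L and Base: 19 + 24 − 11 = 32
Cheapest insertion is between V and E, adding 19.
New total = 74 + 19 = 93.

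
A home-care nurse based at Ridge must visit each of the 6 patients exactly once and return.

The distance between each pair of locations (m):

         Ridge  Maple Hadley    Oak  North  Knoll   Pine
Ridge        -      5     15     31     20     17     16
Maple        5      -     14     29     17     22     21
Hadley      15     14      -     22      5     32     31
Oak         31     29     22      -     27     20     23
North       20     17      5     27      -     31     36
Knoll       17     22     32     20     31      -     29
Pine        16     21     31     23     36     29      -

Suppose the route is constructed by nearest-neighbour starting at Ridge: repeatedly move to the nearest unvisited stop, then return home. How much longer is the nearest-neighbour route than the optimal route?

Ridge: Maple=5, Hadley=15, Pine=16, Knoll=17, North=20, Oak=31 ⇒ Maple
Maple: Hadley=14, North=17, Pine=21, Knoll=22, Oak=29 ⇒ Hadley
Hadley: North=5, Oak=22, Pine=31, Knoll=32 ⇒ North
North: Oak=27, Knoll=31, Pine=36 ⇒ Oak
Oak: Knoll=20, Pine=23 ⇒ Knoll
Knoll: Pine=29 ⇒ Pine
NN route Ridge → Maple → Hadley → North → Oak → Knoll → Pine → Ridge costs 116.
Optimal: Ridge → Maple → Hadley → North → Knoll → Oak → Pine → Ridge costs 114 (by enumerating all 360 distinct tours).
Excess = 116 − 114 = 2.

The nearest-neighbour route is 2 m longer than optimal.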